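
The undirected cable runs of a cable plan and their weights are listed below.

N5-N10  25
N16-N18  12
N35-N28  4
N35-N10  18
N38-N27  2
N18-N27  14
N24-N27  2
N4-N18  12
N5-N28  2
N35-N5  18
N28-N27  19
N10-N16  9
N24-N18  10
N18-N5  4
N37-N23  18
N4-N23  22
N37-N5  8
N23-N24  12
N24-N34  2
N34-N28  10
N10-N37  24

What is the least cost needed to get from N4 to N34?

24

Shortest distances from N4:
N4: 0
N18: 12  (via N4)
N5: 16  (via N18)
N28: 18  (via N5)
N24: 22  (via N18)
N23: 22  (via N4)
N35: 22  (via N28)
N37: 24  (via N5)
N34: 24  (via N24)
Shortest route: N4 → N18 → N24 → N34 = 24.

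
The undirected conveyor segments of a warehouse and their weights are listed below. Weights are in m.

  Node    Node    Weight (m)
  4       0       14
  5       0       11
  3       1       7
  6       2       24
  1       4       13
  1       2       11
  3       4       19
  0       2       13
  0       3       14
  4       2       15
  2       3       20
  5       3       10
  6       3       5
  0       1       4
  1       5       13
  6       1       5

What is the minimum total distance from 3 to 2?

Shortest distances from 3:
3: 0
6: 5  (via 3)
1: 7  (via 3)
5: 10  (via 3)
0: 11  (via 1)
2: 18  (via 1)
Shortest route: 3 → 1 → 2 = 18 m.

18 m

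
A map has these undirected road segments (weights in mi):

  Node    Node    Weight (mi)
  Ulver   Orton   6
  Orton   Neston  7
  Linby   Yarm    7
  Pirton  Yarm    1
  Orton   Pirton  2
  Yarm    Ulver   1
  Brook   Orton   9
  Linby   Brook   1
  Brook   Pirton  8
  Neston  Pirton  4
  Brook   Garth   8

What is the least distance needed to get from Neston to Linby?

Running Dijkstra from Neston:
Neston: 0
Pirton: 4  (via Neston)
Yarm: 5  (via Pirton)
Orton: 6  (via Pirton)
Ulver: 6  (via Yarm)
Linby: 12  (via Yarm)
Shortest route: Neston → Pirton → Yarm → Linby = 12 mi.

12 mi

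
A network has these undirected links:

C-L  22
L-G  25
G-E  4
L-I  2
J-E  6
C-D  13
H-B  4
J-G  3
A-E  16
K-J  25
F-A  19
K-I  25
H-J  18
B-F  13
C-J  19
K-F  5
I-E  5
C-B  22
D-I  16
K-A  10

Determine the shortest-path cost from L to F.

Shortest distances from L:
L: 0
I: 2  (via L)
E: 7  (via I)
G: 11  (via E)
J: 13  (via E)
D: 18  (via I)
C: 22  (via L)
A: 23  (via E)
K: 27  (via I)
H: 31  (via J)
F: 32  (via K)
Shortest route: L → I → K → F = 32.

32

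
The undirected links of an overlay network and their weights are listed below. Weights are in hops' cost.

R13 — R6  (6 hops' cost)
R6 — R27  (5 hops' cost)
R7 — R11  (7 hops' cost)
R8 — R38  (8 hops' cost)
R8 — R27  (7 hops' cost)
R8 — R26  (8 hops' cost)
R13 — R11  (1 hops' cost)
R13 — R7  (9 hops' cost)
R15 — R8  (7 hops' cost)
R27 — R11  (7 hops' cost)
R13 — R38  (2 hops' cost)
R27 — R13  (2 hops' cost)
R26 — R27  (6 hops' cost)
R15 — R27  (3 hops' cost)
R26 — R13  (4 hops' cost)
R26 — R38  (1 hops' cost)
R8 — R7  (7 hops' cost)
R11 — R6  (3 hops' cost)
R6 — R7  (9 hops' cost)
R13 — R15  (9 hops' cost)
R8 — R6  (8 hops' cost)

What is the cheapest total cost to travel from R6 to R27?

Compare a few routes:
R6 → R27: 5 = 5
R6 → R11 → R13 → R27: 3+1+2 = 6
R6 → R13 → R27: 6+2 = 8
Cheapest is R6 → R27 at 5 hops' cost.

5 hops' cost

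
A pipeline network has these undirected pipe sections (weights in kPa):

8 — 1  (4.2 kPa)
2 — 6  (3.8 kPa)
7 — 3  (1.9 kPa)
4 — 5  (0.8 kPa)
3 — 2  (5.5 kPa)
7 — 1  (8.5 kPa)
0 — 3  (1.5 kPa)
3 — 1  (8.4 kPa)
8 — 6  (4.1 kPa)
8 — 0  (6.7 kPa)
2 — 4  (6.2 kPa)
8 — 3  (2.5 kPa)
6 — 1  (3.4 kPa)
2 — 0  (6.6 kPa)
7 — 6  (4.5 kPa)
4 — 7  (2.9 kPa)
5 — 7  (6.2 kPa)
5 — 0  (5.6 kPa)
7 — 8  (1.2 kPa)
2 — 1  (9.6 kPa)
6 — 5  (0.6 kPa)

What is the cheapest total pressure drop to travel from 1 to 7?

Running Dijkstra from 1:
1: 0
6: 3.4  (via 1)
5: 4  (via 6)
8: 4.2  (via 1)
4: 4.8  (via 5)
7: 5.4  (via 8)
Shortest route: 1 → 8 → 7 = 5.4 kPa.

5.4 kPa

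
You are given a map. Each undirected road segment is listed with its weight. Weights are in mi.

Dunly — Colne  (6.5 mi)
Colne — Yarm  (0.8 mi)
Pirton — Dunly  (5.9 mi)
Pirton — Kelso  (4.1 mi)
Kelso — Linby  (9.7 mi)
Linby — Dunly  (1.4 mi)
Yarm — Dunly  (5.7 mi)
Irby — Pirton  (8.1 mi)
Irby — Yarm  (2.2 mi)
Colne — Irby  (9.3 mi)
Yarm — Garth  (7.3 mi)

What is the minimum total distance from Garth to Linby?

14.4 mi

Settle nodes by increasing distance from Garth:
Garth: 0
Yarm: 7.3  (via Garth)
Colne: 8.1  (via Yarm)
Irby: 9.5  (via Yarm)
Dunly: 13  (via Yarm)
Linby: 14.4  (via Dunly)
Shortest route: Garth → Yarm → Dunly → Linby = 14.4 mi.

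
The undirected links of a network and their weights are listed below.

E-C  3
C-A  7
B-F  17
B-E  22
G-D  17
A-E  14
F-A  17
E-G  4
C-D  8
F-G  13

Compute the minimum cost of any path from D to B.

Running Dijkstra from D:
D: 0
C: 8  (via D)
E: 11  (via C)
A: 15  (via C)
G: 15  (via E)
F: 28  (via G)
B: 33  (via E)
Shortest route: D → C → E → B = 33.

33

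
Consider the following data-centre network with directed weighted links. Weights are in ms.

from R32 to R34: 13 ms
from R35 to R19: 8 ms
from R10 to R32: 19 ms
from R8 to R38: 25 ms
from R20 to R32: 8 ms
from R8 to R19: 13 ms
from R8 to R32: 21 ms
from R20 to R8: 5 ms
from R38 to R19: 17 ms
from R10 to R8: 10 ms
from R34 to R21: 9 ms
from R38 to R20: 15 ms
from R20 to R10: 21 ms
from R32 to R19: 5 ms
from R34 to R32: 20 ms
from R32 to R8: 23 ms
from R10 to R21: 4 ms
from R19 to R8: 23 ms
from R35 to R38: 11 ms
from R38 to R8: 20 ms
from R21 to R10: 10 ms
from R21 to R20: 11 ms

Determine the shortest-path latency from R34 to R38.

Candidate routes:
R34–R21–R10–R8–R38: 9+10+10+25 = 54
R34–R21–R20–R8–R38: 9+11+5+25 = 50
The minimum is 50 ms via R34–R21–R20–R8–R38.

50 ms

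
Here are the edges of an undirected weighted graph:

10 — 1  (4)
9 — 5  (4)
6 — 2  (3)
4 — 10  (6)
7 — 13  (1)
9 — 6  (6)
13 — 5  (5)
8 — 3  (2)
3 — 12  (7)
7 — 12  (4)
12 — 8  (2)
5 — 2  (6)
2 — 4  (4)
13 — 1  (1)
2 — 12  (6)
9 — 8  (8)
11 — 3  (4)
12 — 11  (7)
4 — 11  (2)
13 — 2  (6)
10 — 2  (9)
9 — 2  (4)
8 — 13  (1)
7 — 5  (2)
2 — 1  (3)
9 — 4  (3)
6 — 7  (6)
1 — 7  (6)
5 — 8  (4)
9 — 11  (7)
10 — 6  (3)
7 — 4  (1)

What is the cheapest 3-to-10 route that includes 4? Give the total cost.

Best 3 to 4: 3 → 8 → 13 → 7 → 4 costing 5
Shortest 4→10: 4 → 10 = 6
Total via 4: 5 + 6 = 11.

11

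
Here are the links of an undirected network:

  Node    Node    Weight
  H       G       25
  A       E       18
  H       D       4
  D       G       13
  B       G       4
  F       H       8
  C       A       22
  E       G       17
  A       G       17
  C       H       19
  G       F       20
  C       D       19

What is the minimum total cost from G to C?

32

Settle nodes by increasing distance from G:
G: 0
B: 4  (via G)
D: 13  (via G)
A: 17  (via G)
E: 17  (via G)
H: 17  (via D)
F: 20  (via G)
C: 32  (via D)
Shortest route: G → D → C = 32.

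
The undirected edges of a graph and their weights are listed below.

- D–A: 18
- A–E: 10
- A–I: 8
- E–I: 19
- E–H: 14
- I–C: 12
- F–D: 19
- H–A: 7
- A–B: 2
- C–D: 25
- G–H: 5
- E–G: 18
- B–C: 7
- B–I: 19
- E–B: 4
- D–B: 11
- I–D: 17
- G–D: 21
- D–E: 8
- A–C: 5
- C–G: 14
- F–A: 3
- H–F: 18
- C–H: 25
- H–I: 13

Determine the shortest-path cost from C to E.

11

Running Dijkstra from C:
C: 0
A: 5  (via C)
B: 7  (via C)
F: 8  (via A)
E: 11  (via B)
Shortest route: C–B–E = 11.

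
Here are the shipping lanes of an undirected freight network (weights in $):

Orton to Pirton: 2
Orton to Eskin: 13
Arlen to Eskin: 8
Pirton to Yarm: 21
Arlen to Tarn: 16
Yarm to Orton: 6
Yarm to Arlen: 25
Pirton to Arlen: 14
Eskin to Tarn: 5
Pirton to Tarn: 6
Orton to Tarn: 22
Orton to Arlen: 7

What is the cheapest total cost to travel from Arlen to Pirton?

Shortest distances from Arlen:
Arlen: 0
Orton: 7  (via Arlen)
Eskin: 8  (via Arlen)
Pirton: 9  (via Orton)
Shortest route: Arlen–Orton–Pirton = $9.

$9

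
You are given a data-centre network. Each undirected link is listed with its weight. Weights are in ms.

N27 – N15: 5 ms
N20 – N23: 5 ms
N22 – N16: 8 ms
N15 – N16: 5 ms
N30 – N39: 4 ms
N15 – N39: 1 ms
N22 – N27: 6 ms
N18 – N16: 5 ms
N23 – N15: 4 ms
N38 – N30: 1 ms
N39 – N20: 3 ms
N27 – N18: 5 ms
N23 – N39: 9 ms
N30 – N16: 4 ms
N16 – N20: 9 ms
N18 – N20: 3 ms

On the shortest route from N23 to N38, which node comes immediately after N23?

Enumerating some paths:
N23 → N15 → N39 → N30 → N38: 4+1+4+1 = 10
N23 → N39 → N30 → N38: 9+4+1 = 14
N23 → N20 → N39 → N30 → N38: 5+3+4+1 = 13
The minimum is 10 ms via N23 → N15 → N39 → N30 → N38.
So from N23 the first move is to N15.

N15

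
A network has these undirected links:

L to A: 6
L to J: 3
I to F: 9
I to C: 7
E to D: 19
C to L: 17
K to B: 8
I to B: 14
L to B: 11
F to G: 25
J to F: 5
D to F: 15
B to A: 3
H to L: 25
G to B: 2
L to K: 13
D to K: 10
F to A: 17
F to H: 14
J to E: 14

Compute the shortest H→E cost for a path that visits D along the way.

48

Shortest H→D: H–F–D = 29
Shortest D→E: D–E = 19
Total via D: 29 + 19 = 48.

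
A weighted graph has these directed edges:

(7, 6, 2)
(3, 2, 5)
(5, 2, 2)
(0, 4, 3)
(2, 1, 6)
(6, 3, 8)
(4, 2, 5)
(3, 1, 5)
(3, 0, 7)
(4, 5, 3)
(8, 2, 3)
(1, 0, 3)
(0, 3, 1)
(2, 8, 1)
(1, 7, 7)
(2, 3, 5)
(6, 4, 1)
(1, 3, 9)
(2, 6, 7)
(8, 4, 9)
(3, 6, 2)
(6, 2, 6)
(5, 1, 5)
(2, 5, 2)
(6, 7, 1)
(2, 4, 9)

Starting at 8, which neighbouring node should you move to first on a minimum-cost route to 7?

2

Enumerating some paths:
8–2–6–7: 3+7+1 = 11
8–2–5–1–7: 3+2+5+7 = 17
8–2–1–0–3–6–7: 3+6+3+1+2+1 = 16
8–2–1–7: 3+6+7 = 16
The minimum is 11 via 8–2–6–7.
So from 8 the first move is to 2.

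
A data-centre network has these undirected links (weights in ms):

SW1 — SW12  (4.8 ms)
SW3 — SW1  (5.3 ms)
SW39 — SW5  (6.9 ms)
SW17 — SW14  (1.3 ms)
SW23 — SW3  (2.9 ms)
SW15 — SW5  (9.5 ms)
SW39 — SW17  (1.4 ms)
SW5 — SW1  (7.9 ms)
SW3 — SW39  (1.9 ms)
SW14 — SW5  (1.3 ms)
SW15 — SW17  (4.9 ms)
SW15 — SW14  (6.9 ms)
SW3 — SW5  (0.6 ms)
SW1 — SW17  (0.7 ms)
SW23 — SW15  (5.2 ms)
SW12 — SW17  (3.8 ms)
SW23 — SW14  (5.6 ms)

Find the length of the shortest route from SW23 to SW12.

Compare a few routes:
SW23 → SW3 → SW39 → SW17 → SW12: 2.9+1.9+1.4+3.8 = 10
SW23 → SW3 → SW5 → SW14 → SW17 → SW12: 2.9+0.6+1.3+1.3+3.8 = 9.9
SW23 → SW3 → SW5 → SW14 → SW17 → SW1 → SW12: 2.9+0.6+1.3+1.3+0.7+4.8 = 11.6
SW23 → SW14 → SW17 → SW12: 5.6+1.3+3.8 = 10.7
The minimum is 9.9 ms via SW23 → SW3 → SW5 → SW14 → SW17 → SW12.

9.9 ms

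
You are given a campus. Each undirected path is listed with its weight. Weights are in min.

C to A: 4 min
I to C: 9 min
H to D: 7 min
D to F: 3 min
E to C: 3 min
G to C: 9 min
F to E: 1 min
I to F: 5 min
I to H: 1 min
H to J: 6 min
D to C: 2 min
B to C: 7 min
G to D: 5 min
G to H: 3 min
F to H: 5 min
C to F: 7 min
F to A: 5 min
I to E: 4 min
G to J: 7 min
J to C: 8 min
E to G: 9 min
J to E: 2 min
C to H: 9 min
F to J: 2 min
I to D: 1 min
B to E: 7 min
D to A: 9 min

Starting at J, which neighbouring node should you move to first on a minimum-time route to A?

Enumerating some paths:
J → F → A: 2+5 = 7
J → E → C → A: 2+3+4 = 9
J → E → F → A: 2+1+5 = 8
The minimum is 7 min via J → F → A.
So from J the first move is to F.

F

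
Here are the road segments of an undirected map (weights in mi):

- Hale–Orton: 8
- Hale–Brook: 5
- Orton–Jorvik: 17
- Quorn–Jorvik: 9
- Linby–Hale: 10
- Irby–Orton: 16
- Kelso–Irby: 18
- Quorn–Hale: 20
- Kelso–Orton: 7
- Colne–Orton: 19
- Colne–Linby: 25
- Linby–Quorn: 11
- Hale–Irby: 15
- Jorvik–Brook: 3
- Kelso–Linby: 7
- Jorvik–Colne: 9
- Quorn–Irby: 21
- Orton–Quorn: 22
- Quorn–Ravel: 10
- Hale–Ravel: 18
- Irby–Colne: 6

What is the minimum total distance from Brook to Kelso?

20 mi

Shortest distances from Brook:
Brook: 0
Jorvik: 3  (via Brook)
Hale: 5  (via Brook)
Quorn: 12  (via Jorvik)
Colne: 12  (via Jorvik)
Orton: 13  (via Hale)
Linby: 15  (via Hale)
Irby: 18  (via Colne)
Kelso: 20  (via Orton)
Shortest route: Brook → Hale → Orton → Kelso = 20 mi.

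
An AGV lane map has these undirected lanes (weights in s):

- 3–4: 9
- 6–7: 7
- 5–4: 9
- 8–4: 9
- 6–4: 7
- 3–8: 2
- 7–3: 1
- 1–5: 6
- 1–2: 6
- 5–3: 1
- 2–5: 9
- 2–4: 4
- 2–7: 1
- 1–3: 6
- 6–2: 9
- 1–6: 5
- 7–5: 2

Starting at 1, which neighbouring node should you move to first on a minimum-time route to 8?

Compare a few routes:
1 → 5 → 3 → 8: 6+1+2 = 9
1 → 3 → 8: 6+2 = 8
The minimum is 8 s via 1 → 3 → 8.
So from 1 the first move is to 3.

3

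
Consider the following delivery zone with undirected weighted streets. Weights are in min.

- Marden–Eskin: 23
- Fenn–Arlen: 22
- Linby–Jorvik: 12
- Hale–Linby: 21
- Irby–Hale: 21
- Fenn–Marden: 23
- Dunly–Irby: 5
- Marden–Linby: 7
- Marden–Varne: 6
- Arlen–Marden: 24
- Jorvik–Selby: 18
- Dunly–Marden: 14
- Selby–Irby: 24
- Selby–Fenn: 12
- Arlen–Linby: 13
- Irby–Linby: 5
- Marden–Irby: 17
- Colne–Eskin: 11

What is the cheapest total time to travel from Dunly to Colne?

Candidate routes:
Dunly - Marden - Eskin - Colne: 14+23+11 = 48
Dunly - Irby - Linby - Arlen - Marden - Eskin - Colne: 5+5+13+24+23+11 = 81
Dunly - Irby - Linby - Marden - Eskin - Colne: 5+5+7+23+11 = 51
Dunly - Irby - Marden - Eskin - Colne: 5+17+23+11 = 56
Cheapest is Dunly - Marden - Eskin - Colne at 48 min.

48 min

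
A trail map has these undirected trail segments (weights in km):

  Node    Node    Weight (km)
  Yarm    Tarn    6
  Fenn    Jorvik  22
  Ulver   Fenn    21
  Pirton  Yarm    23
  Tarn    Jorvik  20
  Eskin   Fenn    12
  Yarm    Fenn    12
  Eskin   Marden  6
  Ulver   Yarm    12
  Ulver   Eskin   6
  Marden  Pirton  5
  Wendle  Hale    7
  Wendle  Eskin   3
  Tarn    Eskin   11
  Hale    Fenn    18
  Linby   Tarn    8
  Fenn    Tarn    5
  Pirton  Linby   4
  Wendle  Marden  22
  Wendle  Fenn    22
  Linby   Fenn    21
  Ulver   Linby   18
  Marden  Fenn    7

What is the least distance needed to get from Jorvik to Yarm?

Candidate routes:
Jorvik → Fenn → Tarn → Yarm: 22+5+6 = 33
Jorvik → Tarn → Yarm: 20+6 = 26
The minimum is 26 km via Jorvik → Tarn → Yarm.

26 km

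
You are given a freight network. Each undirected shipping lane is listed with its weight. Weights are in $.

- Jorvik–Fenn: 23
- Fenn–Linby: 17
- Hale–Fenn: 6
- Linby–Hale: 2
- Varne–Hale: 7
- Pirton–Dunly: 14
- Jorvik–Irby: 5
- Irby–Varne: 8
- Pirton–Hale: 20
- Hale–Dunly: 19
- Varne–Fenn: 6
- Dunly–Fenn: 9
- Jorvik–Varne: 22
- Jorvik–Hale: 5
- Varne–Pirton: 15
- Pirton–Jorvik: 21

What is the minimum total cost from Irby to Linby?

$12

Candidate routes:
Irby → Varne → Fenn → Hale → Linby: 8+6+6+2 = 22
Irby → Varne → Hale → Linby: 8+7+2 = 17
Irby → Jorvik → Hale → Linby: 5+5+2 = 12
Cheapest is Irby → Jorvik → Hale → Linby at $12.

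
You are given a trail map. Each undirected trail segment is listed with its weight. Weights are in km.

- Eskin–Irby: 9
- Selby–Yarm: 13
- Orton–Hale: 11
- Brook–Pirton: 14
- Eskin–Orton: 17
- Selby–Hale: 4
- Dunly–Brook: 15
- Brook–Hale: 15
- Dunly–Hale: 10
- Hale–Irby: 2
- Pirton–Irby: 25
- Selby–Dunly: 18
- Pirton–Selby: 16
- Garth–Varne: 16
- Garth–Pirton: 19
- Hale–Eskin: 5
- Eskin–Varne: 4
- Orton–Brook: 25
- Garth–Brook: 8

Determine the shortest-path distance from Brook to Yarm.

32 km

Compare a few routes:
Brook - Hale - Selby - Yarm: 15+4+13 = 32
Brook - Dunly - Hale - Selby - Yarm: 15+10+4+13 = 42
Cheapest is Brook - Hale - Selby - Yarm at 32 km.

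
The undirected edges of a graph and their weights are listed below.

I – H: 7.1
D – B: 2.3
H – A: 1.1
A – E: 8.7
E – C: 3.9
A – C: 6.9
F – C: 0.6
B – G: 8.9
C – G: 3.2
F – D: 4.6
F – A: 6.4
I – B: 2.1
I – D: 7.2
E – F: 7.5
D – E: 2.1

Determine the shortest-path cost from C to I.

9.6

Shortest distances from C:
C: 0
F: 0.6  (via C)
G: 3.2  (via C)
E: 3.9  (via C)
D: 5.2  (via F)
A: 6.9  (via C)
B: 7.5  (via D)
H: 8  (via A)
I: 9.6  (via B)
Shortest route: C–F–D–B–I = 9.6.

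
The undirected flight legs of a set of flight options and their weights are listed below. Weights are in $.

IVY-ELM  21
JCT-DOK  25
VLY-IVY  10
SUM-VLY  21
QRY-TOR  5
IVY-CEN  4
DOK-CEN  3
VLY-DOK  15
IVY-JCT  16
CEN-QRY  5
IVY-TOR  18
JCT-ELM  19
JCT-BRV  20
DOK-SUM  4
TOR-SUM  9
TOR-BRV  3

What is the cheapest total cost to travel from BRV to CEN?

$13

Enumerating some paths:
BRV - TOR - IVY - CEN: 3+18+4 = 25
BRV - TOR - SUM - DOK - CEN: 3+9+4+3 = 19
BRV - TOR - QRY - CEN: 3+5+5 = 13
The minimum is $13 via BRV - TOR - QRY - CEN.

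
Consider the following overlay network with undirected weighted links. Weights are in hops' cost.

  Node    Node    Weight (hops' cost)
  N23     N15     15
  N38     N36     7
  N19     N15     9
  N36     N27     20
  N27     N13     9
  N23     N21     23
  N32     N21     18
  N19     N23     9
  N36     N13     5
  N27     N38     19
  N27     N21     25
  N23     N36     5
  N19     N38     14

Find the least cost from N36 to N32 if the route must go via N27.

Best N36 to N27: N36–N13–N27 costing 14
Shortest N27→N32: N27–N21–N32 = 43
Total via N27: 14 + 43 = 57 hops' cost.

57 hops' cost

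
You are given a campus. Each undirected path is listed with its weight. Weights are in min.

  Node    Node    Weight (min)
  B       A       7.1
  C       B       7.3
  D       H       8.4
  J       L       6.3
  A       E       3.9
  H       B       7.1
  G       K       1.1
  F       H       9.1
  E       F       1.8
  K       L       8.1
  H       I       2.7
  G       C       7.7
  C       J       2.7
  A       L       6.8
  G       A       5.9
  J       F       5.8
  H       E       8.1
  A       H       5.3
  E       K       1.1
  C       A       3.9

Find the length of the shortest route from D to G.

Enumerating some paths:
D - H - A - G: 8.4+5.3+5.9 = 19.6
D - H - A - E - K - G: 8.4+5.3+3.9+1.1+1.1 = 19.8
D - H - E - K - G: 8.4+8.1+1.1+1.1 = 18.7
Cheapest is D - H - E - K - G at 18.7 min.

18.7 min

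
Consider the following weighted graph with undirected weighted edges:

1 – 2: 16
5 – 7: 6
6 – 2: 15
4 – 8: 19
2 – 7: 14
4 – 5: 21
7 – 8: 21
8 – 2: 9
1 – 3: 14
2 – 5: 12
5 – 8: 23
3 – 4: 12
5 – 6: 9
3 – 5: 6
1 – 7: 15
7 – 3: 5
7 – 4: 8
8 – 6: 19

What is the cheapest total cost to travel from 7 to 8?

21

Enumerating some paths:
7–2–8: 14+9 = 23
7–8: 21 = 21
The minimum is 21 via 7–8.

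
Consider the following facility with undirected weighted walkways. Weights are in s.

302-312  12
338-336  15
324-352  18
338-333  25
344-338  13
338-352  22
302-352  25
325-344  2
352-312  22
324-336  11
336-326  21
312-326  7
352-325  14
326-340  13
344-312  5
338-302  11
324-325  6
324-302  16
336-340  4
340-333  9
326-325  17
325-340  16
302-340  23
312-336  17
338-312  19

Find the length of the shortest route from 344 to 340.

Candidate routes:
344 - 325 - 324 - 336 - 340: 2+6+11+4 = 23
344 - 312 - 326 - 340: 5+7+13 = 25
344 - 325 - 340: 2+16 = 18
Cheapest is 344 - 325 - 340 at 18 s.

18 s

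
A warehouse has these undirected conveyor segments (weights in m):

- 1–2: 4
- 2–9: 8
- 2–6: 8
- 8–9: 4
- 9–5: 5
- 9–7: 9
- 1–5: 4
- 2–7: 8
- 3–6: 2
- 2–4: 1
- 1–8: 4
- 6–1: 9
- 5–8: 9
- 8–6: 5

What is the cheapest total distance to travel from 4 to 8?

Enumerating some paths:
4–2–9–8: 1+8+4 = 13
4–2–1–8: 1+4+4 = 9
The minimum is 9 m via 4–2–1–8.

9 m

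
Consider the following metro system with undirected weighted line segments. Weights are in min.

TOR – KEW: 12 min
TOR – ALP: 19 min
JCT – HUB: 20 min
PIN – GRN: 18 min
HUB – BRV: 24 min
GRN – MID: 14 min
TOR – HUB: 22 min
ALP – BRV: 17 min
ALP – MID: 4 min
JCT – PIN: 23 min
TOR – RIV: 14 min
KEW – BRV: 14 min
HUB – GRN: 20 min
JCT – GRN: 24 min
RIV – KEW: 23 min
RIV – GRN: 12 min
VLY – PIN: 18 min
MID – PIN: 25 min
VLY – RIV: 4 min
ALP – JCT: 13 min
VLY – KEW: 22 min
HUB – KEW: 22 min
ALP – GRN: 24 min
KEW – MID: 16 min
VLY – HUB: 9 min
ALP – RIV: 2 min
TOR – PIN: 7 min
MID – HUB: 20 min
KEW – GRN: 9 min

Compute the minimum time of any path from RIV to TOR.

Compare a few routes:
RIV → TOR: 14 = 14
RIV → VLY → PIN → TOR: 4+18+7 = 29
RIV → ALP → TOR: 2+19 = 21
Cheapest is RIV → TOR at 14 min.

14 min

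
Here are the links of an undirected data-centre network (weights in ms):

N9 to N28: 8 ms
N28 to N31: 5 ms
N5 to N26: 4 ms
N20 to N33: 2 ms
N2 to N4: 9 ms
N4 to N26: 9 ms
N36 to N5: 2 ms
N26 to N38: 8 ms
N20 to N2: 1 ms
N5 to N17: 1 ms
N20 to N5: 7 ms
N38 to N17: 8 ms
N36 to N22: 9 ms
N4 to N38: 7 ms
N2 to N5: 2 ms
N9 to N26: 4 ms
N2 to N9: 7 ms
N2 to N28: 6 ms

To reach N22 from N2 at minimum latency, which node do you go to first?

Enumerating some paths:
N2–N20–N5–N36–N22: 1+7+2+9 = 19
N2–N9–N26–N5–N36–N22: 7+4+4+2+9 = 26
N2–N5–N36–N22: 2+2+9 = 13
The minimum is 13 ms via N2–N5–N36–N22.
So from N2 the first move is to N5.

N5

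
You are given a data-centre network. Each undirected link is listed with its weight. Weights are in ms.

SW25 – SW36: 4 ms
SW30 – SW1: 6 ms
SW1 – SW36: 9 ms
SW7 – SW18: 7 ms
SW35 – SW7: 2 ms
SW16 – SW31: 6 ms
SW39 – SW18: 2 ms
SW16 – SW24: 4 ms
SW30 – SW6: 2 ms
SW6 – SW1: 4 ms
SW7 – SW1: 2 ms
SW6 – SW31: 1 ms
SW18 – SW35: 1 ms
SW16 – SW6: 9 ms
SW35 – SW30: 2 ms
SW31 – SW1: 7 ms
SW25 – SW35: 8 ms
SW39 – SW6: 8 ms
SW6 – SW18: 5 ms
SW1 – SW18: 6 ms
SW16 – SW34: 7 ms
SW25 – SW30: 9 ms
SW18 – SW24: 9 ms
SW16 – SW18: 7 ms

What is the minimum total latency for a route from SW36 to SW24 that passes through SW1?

Shortest SW36→SW1: SW36 → SW1 = 9
Shortest SW1→SW24: SW1 → SW7 → SW35 → SW18 → SW24 = 14
Total via SW1: 9 + 14 = 23 ms.

23 ms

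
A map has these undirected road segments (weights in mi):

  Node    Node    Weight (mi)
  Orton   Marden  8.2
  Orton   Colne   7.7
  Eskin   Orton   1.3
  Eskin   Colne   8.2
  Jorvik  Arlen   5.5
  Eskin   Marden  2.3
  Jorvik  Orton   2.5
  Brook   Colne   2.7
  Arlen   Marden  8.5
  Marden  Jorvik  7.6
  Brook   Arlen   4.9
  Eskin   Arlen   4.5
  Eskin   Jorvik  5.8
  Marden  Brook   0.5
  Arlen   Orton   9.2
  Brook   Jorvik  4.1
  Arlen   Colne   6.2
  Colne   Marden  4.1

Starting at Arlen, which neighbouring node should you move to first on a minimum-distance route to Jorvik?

Jorvik

Candidate routes:
Arlen–Jorvik: 5.5 = 5.5
Arlen–Eskin–Orton–Jorvik: 4.5+1.3+2.5 = 8.3
Arlen–Brook–Jorvik: 4.9+4.1 = 9
Cheapest is Arlen–Jorvik at 5.5 mi.
So from Arlen the first move is to Jorvik.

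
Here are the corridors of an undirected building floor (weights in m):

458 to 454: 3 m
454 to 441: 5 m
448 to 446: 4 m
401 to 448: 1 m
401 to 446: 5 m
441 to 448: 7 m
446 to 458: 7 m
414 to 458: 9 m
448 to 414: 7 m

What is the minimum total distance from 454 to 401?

13 m

Settle nodes by increasing distance from 454:
454: 0
458: 3  (via 454)
441: 5  (via 454)
446: 10  (via 458)
448: 12  (via 441)
414: 12  (via 458)
401: 13  (via 448)
Shortest route: 454–441–448–401 = 13 m.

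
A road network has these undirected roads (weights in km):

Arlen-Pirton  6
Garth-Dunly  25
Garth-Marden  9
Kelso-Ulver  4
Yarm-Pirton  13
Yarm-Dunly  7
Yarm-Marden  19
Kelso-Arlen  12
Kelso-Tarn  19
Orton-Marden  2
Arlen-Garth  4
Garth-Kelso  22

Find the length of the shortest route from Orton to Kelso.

Compare a few routes:
Orton - Marden - Garth - Arlen - Kelso: 2+9+4+12 = 27
Orton - Marden - Garth - Kelso: 2+9+22 = 33
The minimum is 27 km via Orton - Marden - Garth - Arlen - Kelso.

27 km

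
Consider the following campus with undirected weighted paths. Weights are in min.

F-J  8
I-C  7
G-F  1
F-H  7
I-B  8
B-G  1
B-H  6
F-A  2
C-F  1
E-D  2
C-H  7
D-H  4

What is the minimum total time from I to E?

20 min

Compare a few routes:
I - C - H - D - E: 7+7+4+2 = 20
I - C - F - H - D - E: 7+1+7+4+2 = 21
The minimum is 20 min via I - C - H - D - E.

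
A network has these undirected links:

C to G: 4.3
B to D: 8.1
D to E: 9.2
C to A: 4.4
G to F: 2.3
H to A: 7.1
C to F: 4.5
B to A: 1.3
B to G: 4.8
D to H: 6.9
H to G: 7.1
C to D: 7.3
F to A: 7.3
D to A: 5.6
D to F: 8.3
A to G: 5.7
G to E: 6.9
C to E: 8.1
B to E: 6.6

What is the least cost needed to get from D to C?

7.3

Shortest distances from D:
D: 0
A: 5.6  (via D)
B: 6.9  (via A)
H: 6.9  (via D)
C: 7.3  (via D)
Shortest route: D–C = 7.3.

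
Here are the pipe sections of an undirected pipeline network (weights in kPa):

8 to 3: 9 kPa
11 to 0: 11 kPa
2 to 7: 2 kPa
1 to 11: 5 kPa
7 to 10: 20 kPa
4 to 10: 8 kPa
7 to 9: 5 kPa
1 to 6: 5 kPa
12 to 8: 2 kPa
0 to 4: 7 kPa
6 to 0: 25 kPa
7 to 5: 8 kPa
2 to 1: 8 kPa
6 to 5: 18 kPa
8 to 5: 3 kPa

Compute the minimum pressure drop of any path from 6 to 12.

23 kPa

Shortest distances from 6:
6: 0
1: 5  (via 6)
11: 10  (via 1)
2: 13  (via 1)
7: 15  (via 2)
5: 18  (via 6)
9: 20  (via 7)
0: 21  (via 11)
8: 21  (via 5)
12: 23  (via 8)
Shortest route: 6–5–8–12 = 23 kPa.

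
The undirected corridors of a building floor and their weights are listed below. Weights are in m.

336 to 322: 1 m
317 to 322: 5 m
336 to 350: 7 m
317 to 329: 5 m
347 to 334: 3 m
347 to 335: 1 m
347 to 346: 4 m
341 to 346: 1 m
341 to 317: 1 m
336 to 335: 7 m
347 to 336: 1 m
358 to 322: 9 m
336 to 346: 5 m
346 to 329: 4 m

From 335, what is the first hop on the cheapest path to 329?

347

Compare a few routes:
335–347–336–346–329: 1+1+5+4 = 11
335–347–346–329: 1+4+4 = 9
Cheapest is 335–347–346–329 at 9 m.
So from 335 the first move is to 347.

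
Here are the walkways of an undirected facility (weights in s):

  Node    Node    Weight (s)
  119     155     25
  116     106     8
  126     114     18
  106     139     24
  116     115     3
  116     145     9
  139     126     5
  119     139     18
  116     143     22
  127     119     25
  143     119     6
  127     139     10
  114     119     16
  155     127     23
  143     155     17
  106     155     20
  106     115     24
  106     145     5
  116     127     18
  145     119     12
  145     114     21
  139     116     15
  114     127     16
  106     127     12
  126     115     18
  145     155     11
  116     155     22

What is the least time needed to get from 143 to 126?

Settle nodes by increasing distance from 143:
143: 0
119: 6  (via 143)
155: 17  (via 143)
145: 18  (via 119)
114: 22  (via 119)
116: 22  (via 143)
106: 23  (via 145)
139: 24  (via 119)
115: 25  (via 116)
126: 29  (via 139)
Shortest route: 143–119–139–126 = 29 s.

29 s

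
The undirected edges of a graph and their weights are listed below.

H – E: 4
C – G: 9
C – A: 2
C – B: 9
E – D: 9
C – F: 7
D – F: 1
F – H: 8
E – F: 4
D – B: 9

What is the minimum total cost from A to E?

Running Dijkstra from A:
A: 0
C: 2  (via A)
F: 9  (via C)
D: 10  (via F)
B: 11  (via C)
G: 11  (via C)
E: 13  (via F)
Shortest route: A–C–F–E = 13.

13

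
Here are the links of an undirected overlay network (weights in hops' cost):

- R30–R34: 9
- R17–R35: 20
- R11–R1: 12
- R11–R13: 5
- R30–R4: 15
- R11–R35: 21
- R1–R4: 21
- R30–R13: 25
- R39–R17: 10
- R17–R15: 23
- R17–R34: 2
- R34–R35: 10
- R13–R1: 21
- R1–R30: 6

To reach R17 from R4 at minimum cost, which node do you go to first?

R30

Candidate routes:
R4 - R1 - R30 - R34 - R17: 21+6+9+2 = 38
R4 - R30 - R34 - R17: 15+9+2 = 26
Cheapest is R4 - R30 - R34 - R17 at 26 hops' cost.
So from R4 the first move is to R30.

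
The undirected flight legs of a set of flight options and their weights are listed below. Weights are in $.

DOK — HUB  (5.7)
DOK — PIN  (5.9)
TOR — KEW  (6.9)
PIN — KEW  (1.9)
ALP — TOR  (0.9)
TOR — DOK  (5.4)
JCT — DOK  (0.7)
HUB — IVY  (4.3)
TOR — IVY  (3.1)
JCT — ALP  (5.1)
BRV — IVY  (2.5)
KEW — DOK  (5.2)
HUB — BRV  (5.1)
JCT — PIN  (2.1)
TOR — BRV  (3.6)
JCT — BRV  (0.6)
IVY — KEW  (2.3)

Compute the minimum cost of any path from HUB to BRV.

$5.1

Candidate routes:
HUB–IVY–BRV: 4.3+2.5 = 6.8
HUB–BRV: 5.1 = 5.1
Cheapest is HUB–BRV at $5.1.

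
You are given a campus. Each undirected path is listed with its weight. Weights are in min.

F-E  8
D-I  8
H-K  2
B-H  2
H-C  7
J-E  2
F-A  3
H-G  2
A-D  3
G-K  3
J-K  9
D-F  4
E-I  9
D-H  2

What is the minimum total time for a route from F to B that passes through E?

23 min

Best F to E: F–E costing 8
Best E to B: E–J–K–H–B costing 15
Total via E: 8 + 15 = 23 min.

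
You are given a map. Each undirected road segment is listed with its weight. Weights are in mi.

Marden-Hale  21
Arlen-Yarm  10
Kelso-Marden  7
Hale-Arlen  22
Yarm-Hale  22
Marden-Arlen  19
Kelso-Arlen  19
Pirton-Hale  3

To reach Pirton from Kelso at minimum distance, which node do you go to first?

Marden

Enumerating some paths:
Kelso - Marden - Hale - Pirton: 7+21+3 = 31
Kelso - Arlen - Hale - Pirton: 19+22+3 = 44
The minimum is 31 mi via Kelso - Marden - Hale - Pirton.
So from Kelso the first move is to Marden.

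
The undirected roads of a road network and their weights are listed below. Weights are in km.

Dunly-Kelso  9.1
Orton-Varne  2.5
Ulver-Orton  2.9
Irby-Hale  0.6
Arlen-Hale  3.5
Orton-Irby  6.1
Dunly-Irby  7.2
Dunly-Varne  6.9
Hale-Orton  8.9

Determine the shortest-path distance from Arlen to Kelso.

Shortest distances from Arlen:
Arlen: 0
Hale: 3.5  (via Arlen)
Irby: 4.1  (via Hale)
Orton: 10.2  (via Irby)
Dunly: 11.3  (via Irby)
Varne: 12.7  (via Orton)
Ulver: 13.1  (via Orton)
Kelso: 20.4  (via Dunly)
Shortest route: Arlen–Hale–Irby–Dunly–Kelso = 20.4 km.

20.4 km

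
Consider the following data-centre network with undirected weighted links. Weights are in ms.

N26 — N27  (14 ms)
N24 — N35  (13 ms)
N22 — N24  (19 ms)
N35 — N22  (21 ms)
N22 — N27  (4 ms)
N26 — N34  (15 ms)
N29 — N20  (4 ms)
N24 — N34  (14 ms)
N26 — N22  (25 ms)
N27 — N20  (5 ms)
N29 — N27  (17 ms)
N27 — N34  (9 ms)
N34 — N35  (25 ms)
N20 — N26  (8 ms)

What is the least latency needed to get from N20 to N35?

30 ms

Running Dijkstra from N20:
N20: 0
N29: 4  (via N20)
N27: 5  (via N20)
N26: 8  (via N20)
N22: 9  (via N27)
N34: 14  (via N27)
N24: 28  (via N22)
N35: 30  (via N22)
Shortest route: N20–N27–N22–N35 = 30 ms.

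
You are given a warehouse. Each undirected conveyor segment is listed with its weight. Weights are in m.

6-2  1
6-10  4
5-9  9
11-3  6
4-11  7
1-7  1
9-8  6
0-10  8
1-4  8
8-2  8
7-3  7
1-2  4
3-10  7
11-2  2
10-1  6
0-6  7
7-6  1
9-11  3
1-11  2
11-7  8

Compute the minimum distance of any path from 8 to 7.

Shortest distances from 8:
8: 0
9: 6  (via 8)
2: 8  (via 8)
6: 9  (via 2)
11: 9  (via 9)
7: 10  (via 6)
Shortest route: 8 → 2 → 6 → 7 = 10 m.

10 m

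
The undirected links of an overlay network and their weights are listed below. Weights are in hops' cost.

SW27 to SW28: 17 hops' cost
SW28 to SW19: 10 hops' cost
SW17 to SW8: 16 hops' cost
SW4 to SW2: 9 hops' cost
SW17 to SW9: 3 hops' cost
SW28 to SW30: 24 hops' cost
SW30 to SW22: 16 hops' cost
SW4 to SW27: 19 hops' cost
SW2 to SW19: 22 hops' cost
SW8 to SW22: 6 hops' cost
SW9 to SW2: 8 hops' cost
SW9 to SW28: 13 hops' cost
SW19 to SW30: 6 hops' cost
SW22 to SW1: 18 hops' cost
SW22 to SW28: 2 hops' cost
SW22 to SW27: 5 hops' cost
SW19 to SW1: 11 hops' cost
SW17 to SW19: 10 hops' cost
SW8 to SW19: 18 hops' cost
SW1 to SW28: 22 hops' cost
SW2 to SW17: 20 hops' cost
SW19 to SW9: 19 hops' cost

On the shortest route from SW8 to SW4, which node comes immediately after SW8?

Compare a few routes:
SW8–SW22–SW28–SW9–SW2–SW4: 6+2+13+8+9 = 38
SW8–SW17–SW9–SW2–SW4: 16+3+8+9 = 36
SW8–SW22–SW27–SW4: 6+5+19 = 30
Cheapest is SW8–SW22–SW27–SW4 at 30 hops' cost.
So from SW8 the first move is to SW22.

SW22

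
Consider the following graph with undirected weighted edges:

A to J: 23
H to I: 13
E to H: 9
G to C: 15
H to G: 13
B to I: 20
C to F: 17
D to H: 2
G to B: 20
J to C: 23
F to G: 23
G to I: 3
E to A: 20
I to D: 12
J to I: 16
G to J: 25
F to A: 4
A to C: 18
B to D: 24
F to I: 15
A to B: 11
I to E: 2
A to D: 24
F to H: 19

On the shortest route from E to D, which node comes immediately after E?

Candidate routes:
E–I–D: 2+12 = 14
E–H–D: 9+2 = 11
The minimum is 11 via E–H–D.
So from E the first move is to H.

H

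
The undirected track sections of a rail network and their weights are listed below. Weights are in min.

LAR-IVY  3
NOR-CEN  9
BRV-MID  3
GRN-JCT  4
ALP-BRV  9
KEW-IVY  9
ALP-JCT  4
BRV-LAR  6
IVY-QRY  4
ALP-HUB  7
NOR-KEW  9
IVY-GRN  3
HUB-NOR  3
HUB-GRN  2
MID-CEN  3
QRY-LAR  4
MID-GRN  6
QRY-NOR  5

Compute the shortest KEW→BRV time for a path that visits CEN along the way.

Shortest KEW→CEN: KEW → NOR → CEN = 18
Best CEN to BRV: CEN → MID → BRV costing 6
Total via CEN: 18 + 6 = 24 min.

24 min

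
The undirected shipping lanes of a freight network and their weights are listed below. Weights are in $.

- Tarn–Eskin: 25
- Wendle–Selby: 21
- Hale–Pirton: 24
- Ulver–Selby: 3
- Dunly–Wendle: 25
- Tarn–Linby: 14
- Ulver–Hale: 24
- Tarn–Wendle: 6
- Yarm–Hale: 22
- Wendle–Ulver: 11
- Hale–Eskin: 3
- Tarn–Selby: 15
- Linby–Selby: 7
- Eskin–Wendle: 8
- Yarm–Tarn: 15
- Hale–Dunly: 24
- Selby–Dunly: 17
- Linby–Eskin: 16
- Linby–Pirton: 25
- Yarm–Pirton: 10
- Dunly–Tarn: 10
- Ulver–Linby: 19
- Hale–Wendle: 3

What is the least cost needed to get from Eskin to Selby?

$20

Settle nodes by increasing distance from Eskin:
Eskin: 0
Hale: 3  (via Eskin)
Wendle: 6  (via Hale)
Tarn: 12  (via Wendle)
Linby: 16  (via Eskin)
Ulver: 17  (via Wendle)
Selby: 20  (via Ulver)
Shortest route: Eskin–Hale–Wendle–Ulver–Selby = $20.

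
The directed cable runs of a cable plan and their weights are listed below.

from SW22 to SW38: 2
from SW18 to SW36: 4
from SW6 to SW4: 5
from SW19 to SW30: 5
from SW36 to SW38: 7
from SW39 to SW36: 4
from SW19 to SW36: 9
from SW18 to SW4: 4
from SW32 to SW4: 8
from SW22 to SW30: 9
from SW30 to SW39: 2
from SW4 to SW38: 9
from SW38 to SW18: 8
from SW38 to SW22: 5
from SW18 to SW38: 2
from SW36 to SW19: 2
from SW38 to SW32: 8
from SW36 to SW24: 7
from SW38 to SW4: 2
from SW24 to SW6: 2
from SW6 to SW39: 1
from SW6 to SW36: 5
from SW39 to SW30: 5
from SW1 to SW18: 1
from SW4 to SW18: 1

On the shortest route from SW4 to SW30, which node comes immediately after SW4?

SW18

Candidate routes:
SW4–SW18–SW36–SW19–SW30: 1+4+2+5 = 12
SW4–SW18–SW38–SW22–SW30: 1+2+5+9 = 17
Cheapest is SW4–SW18–SW36–SW19–SW30 at 12.
So from SW4 the first move is to SW18.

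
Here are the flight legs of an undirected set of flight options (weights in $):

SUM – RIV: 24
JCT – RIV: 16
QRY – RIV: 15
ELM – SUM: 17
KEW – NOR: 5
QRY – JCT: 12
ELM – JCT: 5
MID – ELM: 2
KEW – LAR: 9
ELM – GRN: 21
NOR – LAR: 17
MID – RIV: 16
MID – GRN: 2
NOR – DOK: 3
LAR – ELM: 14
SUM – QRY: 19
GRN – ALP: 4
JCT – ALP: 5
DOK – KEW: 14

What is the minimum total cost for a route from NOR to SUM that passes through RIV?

$70

Best NOR to RIV: NOR → KEW → LAR → ELM → MID → RIV costing 46
Best RIV to SUM: RIV → SUM costing 24
Total via RIV: 46 + 24 = $70.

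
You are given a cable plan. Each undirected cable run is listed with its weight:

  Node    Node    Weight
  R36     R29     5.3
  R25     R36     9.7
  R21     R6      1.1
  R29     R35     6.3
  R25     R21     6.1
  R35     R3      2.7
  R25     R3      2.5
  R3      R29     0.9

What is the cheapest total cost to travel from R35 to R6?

12.4

Shortest distances from R35:
R35: 0
R3: 2.7  (via R35)
R29: 3.6  (via R3)
R25: 5.2  (via R3)
R36: 8.9  (via R29)
R21: 11.3  (via R25)
R6: 12.4  (via R21)
Shortest route: R35–R3–R25–R21–R6 = 12.4.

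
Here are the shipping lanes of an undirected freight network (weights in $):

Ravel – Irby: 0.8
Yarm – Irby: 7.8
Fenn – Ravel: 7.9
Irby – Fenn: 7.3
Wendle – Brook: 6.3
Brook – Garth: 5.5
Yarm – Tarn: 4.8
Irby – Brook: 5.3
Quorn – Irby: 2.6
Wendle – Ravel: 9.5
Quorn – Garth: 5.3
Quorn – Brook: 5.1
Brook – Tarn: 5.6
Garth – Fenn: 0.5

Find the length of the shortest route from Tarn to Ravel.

Shortest distances from Tarn:
Tarn: 0
Yarm: 4.8  (via Tarn)
Brook: 5.6  (via Tarn)
Quorn: 10.7  (via Brook)
Irby: 10.9  (via Brook)
Garth: 11.1  (via Brook)
Fenn: 11.6  (via Garth)
Ravel: 11.7  (via Irby)
Shortest route: Tarn → Brook → Irby → Ravel = $11.7.

$11.7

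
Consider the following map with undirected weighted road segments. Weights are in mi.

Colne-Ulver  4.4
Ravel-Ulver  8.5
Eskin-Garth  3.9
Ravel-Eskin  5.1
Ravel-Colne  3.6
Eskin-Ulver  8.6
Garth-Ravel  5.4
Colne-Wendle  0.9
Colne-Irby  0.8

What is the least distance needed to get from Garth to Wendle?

Shortest distances from Garth:
Garth: 0
Eskin: 3.9  (via Garth)
Ravel: 5.4  (via Garth)
Colne: 9  (via Ravel)
Irby: 9.8  (via Colne)
Wendle: 9.9  (via Colne)
Shortest route: Garth–Ravel–Colne–Wendle = 9.9 mi.

9.9 mi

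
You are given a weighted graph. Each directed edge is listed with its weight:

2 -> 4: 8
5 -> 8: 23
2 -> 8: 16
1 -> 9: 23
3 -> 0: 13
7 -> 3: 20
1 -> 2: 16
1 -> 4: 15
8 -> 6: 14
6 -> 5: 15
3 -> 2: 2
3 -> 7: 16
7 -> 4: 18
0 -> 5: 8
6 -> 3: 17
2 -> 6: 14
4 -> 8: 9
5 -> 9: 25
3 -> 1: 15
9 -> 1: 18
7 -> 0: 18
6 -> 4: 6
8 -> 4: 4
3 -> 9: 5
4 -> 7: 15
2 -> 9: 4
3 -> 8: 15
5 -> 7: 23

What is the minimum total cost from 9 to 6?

Shortest distances from 9:
9: 0
1: 18  (via 9)
4: 33  (via 1)
2: 34  (via 1)
8: 42  (via 4)
6: 48  (via 2)
Shortest route: 9 → 1 → 2 → 6 = 48.

48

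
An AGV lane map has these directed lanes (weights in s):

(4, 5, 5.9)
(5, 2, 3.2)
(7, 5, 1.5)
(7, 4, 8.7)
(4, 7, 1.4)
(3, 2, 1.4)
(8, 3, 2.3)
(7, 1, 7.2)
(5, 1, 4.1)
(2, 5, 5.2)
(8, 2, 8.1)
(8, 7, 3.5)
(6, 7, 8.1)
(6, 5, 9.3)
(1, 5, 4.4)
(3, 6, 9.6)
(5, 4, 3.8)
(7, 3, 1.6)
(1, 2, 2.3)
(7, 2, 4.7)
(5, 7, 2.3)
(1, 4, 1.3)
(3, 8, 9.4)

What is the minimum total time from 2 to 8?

18.5 s

Settle nodes by increasing distance from 2:
2: 0
5: 5.2  (via 2)
7: 7.5  (via 5)
4: 9  (via 5)
3: 9.1  (via 7)
1: 9.3  (via 5)
8: 18.5  (via 3)
Shortest route: 2 → 5 → 7 → 3 → 8 = 18.5 s.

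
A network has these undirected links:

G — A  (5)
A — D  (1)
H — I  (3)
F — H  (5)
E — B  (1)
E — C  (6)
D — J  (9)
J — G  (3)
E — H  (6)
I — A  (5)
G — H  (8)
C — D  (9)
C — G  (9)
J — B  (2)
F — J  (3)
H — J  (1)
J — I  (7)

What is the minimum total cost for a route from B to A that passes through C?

17

Best B to C: B → E → C costing 7
Best C to A: C → D → A costing 10
Total via C: 7 + 10 = 17.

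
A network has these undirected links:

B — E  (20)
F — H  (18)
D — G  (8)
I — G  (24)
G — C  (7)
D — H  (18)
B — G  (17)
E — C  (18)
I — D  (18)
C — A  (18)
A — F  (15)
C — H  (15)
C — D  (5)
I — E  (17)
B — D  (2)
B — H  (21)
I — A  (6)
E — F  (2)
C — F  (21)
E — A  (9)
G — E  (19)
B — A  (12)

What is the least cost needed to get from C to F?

20

Running Dijkstra from C:
C: 0
D: 5  (via C)
B: 7  (via D)
G: 7  (via C)
H: 15  (via C)
A: 18  (via C)
E: 18  (via C)
F: 20  (via E)
Shortest route: C–E–F = 20.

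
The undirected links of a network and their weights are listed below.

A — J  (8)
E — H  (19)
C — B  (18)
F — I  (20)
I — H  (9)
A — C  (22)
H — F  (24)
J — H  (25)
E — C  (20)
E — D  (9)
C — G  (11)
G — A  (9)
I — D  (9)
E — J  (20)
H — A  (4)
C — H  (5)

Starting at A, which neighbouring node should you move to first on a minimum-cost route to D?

Compare a few routes:
A - J - E - D: 8+20+9 = 37
A - H - E - D: 4+19+9 = 32
A - H - C - E - D: 4+5+20+9 = 38
A - H - I - D: 4+9+9 = 22
Cheapest is A - H - I - D at 22.
So from A the first move is to H.

H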